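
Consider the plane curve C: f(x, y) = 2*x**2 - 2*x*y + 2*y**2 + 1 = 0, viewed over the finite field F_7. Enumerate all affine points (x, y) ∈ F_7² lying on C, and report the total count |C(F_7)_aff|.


Affine F_7-points: {(1, 2), (1, 6), (2, 1), (5, 6), (6, 1), (6, 5)}; count = 6.

For each of the 49 pairs (x, y) ∈ F_7², evaluate f(x, y) mod 7. Record the zeros.
  x = 0: [0↦1, 1↦3, 2↦2, 3↦5, 4↦5, 5↦2, 6↦3]  zeros at y ∈ ∅
  x = 1: [0↦3, 1↦3, 2↦0, 3↦1, 4↦6, 5↦1, 6↦0]  zeros at y ∈ {2, 6}
  x = 2: [0↦2, 1↦0, 2↦2, 3↦1, 4↦4, 5↦4, 6↦1]  zeros at y ∈ {1}
  x = 3: [0↦5, 1↦1, 2↦1, 3↦5, 4↦6, 5↦4, 6↦6]  zeros at y ∈ ∅
  x = 4: [0↦5, 1↦6, 2↦4, 3↦6, 4↦5, 5↦1, 6↦1]  zeros at y ∈ ∅
  x = 5: [0↦2, 1↦1, 2↦4, 3↦4, 4↦1, 5↦2, 6↦0]  zeros at y ∈ {6}
  x = 6: [0↦3, 1↦0, 2↦1, 3↦6, 4↦1, 5↦0, 6↦3]  zeros at y ∈ {1, 5}
Collecting zeros: affine points = {(1, 2), (1, 6), (2, 1), (5, 6), (6, 1), (6, 5)}.
Total count |C(F_7)_aff| = 6.


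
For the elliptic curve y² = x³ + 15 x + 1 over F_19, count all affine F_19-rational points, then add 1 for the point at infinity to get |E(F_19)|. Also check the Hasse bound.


Affine points = {(0, 1), (0, 18), (1, 6), (1, 13), (2, 1), (2, 18), (3, 4), (3, 15), (4, 7), (4, 12), (5, 7), (5, 12), (8, 5), (8, 14), (10, 7), (10, 12), (12, 3), (12, 16), (16, 9), (16, 10), (17, 1), (17, 18), (18, 2), (18, 17)}; affine count = 24; |E(F_19)| = 25.

Discriminant check: Δ ∝ 4a³ + 27b² = 4·15³ + 27·1² = 4·3375 + 27·1 ≡ 18 (mod 19). Nonzero ⇒ E is nonsingular.
For each x ∈ F_19, compute rhs = x³ + 15·x + 1 mod 19, then count y ∈ F_19 with y² ≡ rhs.
  x = 0: rhs = 1, matching y values: 1, 18 (2 points).
  x = 1: rhs = 17, matching y values: 6, 13 (2 points).
  x = 2: rhs = 1, matching y values: 1, 18 (2 points).
  x = 3: rhs = 16, matching y values: 4, 15 (2 points).
  x = 4: rhs = 11, matching y values: 7, 12 (2 points).
  x = 5: rhs = 11, matching y values: 7, 12 (2 points).
  x = 6: rhs = 3, matching y values: none (0 points).
  x = 7: rhs = 12, matching y values: none (0 points).
  x = 8: rhs = 6, matching y values: 5, 14 (2 points).
  x = 9: rhs = 10, matching y values: none (0 points).
  x = 10: rhs = 11, matching y values: 7, 12 (2 points).
  x = 11: rhs = 15, matching y values: none (0 points).
  x = 12: rhs = 9, matching y values: 3, 16 (2 points).
  x = 13: rhs = 18, matching y values: none (0 points).
  x = 14: rhs = 10, matching y values: none (0 points).
  x = 15: rhs = 10, matching y values: none (0 points).
  x = 16: rhs = 5, matching y values: 9, 10 (2 points).
  x = 17: rhs = 1, matching y values: 1, 18 (2 points).
  x = 18: rhs = 4, matching y values: 2, 17 (2 points).
Total affine count: 24.
Full point count |E(F_19)| = 24 + 1 = 25.
Hasse bound: |25 − (19+1)| = |5| = 5 ≤ 2√19 ≈ 8.7178 ✓.


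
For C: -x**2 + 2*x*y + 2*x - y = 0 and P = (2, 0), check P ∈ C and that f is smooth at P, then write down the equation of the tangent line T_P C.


Tangent line at P: -2*x + 3*y + 4 = 0.

Step 1: f(2, 0) = 0, so P lies on C.
Step 2: partial derivatives
  f_x(x, y) = -2*x + 2*y + 2, f_y(x, y) = 2*x - 1.
  f_x(P) = -2, f_y(P) = 3 (gradient nonzero, so P is smooth).
Step 3: tangent line at P: -2·(x − 2) + 3·(y − 0) = 0.
Expanding: -2*x + 3*y + 4 = 0.


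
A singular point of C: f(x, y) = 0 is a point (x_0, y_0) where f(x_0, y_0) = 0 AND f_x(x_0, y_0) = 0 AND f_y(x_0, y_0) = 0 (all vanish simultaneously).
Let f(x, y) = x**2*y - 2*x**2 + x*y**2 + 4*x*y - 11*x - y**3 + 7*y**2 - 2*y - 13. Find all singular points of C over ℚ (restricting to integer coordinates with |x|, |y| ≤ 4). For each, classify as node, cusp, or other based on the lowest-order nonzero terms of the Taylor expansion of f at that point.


Singular points: {(-3, 1)}; classification: node.

Compute partial derivatives:
  f_x = 2*x*y - 4*x + y**2 + 4*y - 11.
  f_y = x**2 + 2*x*y + 4*x - 3*y**2 + 14*y - 2.
Scan x_0 ∈ {−4, ..., 4}. For each x_0, f_y(x_0, y) is a polynomial in y; find its integer roots y ∈ {−4, ..., 4}, then test f_x and f at those candidates.
  x = -4: f_y(-4, y) = -3*y**2 + 6*y - 2; no integer root y with |y| ≤ 4.
  x = -3: f_y(-3, y) = -3*y**2 + 8*y - 5; vanishes at y ∈ {1}. (-3, 1): f_x = 0, f = 0 — SINGULAR.
  x = -2: f_y(-2, y) = -3*y**2 + 10*y - 6; no integer root y with |y| ≤ 4.
  x = -1: f_y(-1, y) = -3*y**2 + 12*y - 5; no integer root y with |y| ≤ 4.
  x = 0: f_y(0, y) = -3*y**2 + 14*y - 2; no integer root y with |y| ≤ 4.
  x = 1: f_y(1, y) = -3*y**2 + 16*y + 3; no integer root y with |y| ≤ 4.
  x = 2: f_y(2, y) = -3*y**2 + 18*y + 10; no integer root y with |y| ≤ 4.
  x = 3: f_y(3, y) = -3*y**2 + 20*y + 19; no integer root y with |y| ≤ 4.
  x = 4: f_y(4, y) = -3*y**2 + 22*y + 30; no integer root y with |y| ≤ 4.
Only singular point on the grid: (-3, 1).
Classify: substitute x = -3 + u, y = 1 + v and expand: f = u**2*v - u**2 + u*v**2 - v**3 + v**2.
No constant or linear terms (consistent with a singular point). Quadratic part: -u**2 + v**2. Cubic part: u**2*v + u*v**2 - v**3.
The quadratic part v**2 - u**2 = (v − u)(v + u) splits into two distinct linear factors, so there are two distinct tangent lines y − 1 = ±(x − -3) — this is a node (ordinary double point).
Classification: node.


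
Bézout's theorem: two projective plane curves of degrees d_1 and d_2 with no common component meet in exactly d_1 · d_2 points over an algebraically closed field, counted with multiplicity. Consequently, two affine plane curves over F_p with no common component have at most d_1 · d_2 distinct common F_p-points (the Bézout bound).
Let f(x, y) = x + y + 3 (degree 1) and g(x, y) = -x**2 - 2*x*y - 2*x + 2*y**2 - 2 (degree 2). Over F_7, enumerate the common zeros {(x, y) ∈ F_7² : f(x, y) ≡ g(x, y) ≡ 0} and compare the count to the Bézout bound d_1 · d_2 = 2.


Common zeros: {(1, 3), (3, 1)}; count = 2; Bézout bound = 2.

deg(f) = 1, deg(g) = 2, so Bézout bound = 2.
Scan x ∈ F_7. For each x, list the y ∈ F_7 with f(x, y) ≡ 0 and those with g(x, y) ≡ 0 (mod 7); the common zeros in that column are the intersection.
  x = 0: f ≡ 0 at y ∈ {4}; g ≡ 0 at y ∈ {1, 6}; common: ∅.
  x = 1: f ≡ 0 at y ∈ {3}; g ≡ 0 at y ∈ {3, 5}; common: {3}.
  x = 2: f ≡ 0 at y ∈ {2}; g ≡ 0 at y ∈ ∅; common: ∅.
  x = 3: f ≡ 0 at y ∈ {1}; g ≡ 0 at y ∈ {1, 2}; common: {1}.
  x = 4: f ≡ 0 at y ∈ {0}; g ≡ 0 at y ∈ ∅; common: ∅.
  x = 5: f ≡ 0 at y ∈ {6}; g ≡ 0 at y ∈ {2, 3}; common: ∅.
  x = 6: f ≡ 0 at y ∈ {5}; g ≡ 0 at y ∈ ∅; common: ∅.
Collecting: common zeros = {(1, 3), (3, 1)}, so the count is 2.
Comparison with the Bézout bound: 2 ≤ 2 = deg(f)·deg(g), as expected for curves with no common component (the bound is attained).


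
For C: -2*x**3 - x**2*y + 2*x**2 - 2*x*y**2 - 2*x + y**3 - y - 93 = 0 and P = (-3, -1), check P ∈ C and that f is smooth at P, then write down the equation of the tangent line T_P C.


Tangent line at P: -76*x - 19*y - 247 = 0.

Step 1: f(-3, -1) = 0, so P lies on C.
Step 2: partial derivatives
  f_x(x, y) = -6*x**2 - 2*x*y + 4*x - 2*y**2 - 2, f_y(x, y) = -x**2 - 4*x*y + 3*y**2 - 1.
  f_x(P) = -76, f_y(P) = -19 (gradient nonzero, so P is smooth).
Step 3: tangent line at P: -76·(x − -3) + -19·(y − -1) = 0.
Expanding: -76*x - 19*y - 247 = 0.


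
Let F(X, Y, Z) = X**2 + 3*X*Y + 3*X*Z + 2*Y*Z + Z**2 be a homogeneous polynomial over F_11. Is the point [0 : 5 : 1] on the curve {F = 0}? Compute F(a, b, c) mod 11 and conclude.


F(0,5,1) ≡ 0 (mod 11); P is on the curve.

Evaluate F(0, 5, 1) term-by-term (mod 11).
  X**2 ↦ 1·0·1·1 = 0
  3*X*Y ↦ 3·0·5·1 = 0
  3*X*Z ↦ 3·0·1·1 = 0
  2*Y*Z ↦ 2·1·5·1 = 10
  Z**2 ↦ 1·1·1·1 = 1
Sum: F(0, 5, 1) = (0) + (0) + (0) + (10) + (1) = 11.
Reducing mod 11: 11 ≡ 0 (mod 11).
Since F(a, b, c) ≡ 0 (mod 11), P lies on the curve.


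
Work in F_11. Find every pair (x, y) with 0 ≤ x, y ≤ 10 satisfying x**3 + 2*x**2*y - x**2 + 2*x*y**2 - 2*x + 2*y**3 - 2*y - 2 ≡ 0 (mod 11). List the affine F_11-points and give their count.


Affine F_11-points: {(0, 6), (1, 1), (4, 5), (5, 0), (9, 10), (10, 5)}; count = 6.

For each of the 121 pairs (x, y) ∈ F_11², evaluate f(x, y) mod 11. Record the zeros.
  x = 0: [0↦9, 1↦9, 2↦10, 3↦2, 4↦8, 5↦7, 6↦0, 7↦10, 8↦5, 9↦8, 10↦9]  zeros at y ∈ {6}
  x = 1: [0↦7, 1↦0, 2↦9, 3↦2, 4↦2, 5↦10, 6↦5, 7↦10, 8↦4, 9↦10, 10↦7]  zeros at y ∈ {1}
  x = 2: [0↦9, 1↦10, 2↦9, 3↦7, 4↦5, 5↦4, 6↦5, 7↦9, 8↦6, 9↦8, 10↦5]  zeros at y ∈ ∅
  x = 3: [0↦10, 1↦1, 2↦5, 3↦1, 4↦1, 5↦6, 6↦6, 7↦2, 8↦6, 9↦8, 10↦9]  zeros at y ∈ ∅
  x = 4: [0↦5, 1↦1, 2↦3, 3↦1, 4↦7, 5↦0, 6↦3, 7↦6, 8↦10, 9↦5, 10↦3]  zeros at y ∈ {5}
  x = 5: [0↦0, 1↦5, 2↦9, 3↦2, 4↦7, 5↦3, 6↦2, 7↦5, 8↦2, 9↦5, 10↦4]  zeros at y ∈ {0}
  x = 6: [0↦1, 1↦8, 2↦7, 3↦10, 4↦7, 5↦10, 6↦9, 7↦5, 8↦10, 9↦3, 10↦7]  zeros at y ∈ ∅
  x = 7: [0↦3, 1↦5, 2↦3, 3↦9, 4↦2, 5↦5, 6↦8, 7↦1, 8↦7, 9↦5, 10↦7]  zeros at y ∈ ∅
  x = 8: [0↦1, 1↦2, 2↦3, 3↦5, 4↦9, 5↦5, 6↦5, 7↦10, 8↦10, 9↦6, 10↦10]  zeros at y ∈ ∅
  x = 9: [0↦1, 1↦5, 2↦2, 3↦4, 4↦1, 5↦5, 6↦6, 7↦5, 8↦3, 9↦1, 10↦0]  zeros at y ∈ {10}
  x = 10: [0↦9, 1↦9, 2↦6, 3↦1, 4↦6, 5↦0, 6↦6, 7↦3, 8↦3, 9↦7, 10↦5]  zeros at y ∈ {5}
Collecting zeros: affine points = {(0, 6), (1, 1), (4, 5), (5, 0), (9, 10), (10, 5)}.
Total count |C(F_11)_aff| = 6.


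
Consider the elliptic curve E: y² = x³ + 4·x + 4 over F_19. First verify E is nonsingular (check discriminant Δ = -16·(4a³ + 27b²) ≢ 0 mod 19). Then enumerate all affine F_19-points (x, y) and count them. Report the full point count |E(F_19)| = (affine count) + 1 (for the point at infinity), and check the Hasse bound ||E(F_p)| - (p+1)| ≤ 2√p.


Affine points = {(0, 2), (0, 17), (1, 3), (1, 16), (2, 1), (2, 18), (3, 9), (3, 10), (5, 4), (5, 15), (6, 4), (6, 15), (8, 4), (8, 15), (9, 3), (9, 16), (11, 7), (11, 12), (13, 7), (13, 12), (14, 7), (14, 12), (15, 0), (17, 8), (17, 11)}; affine count = 25; |E(F_19)| = 26.

Discriminant check: Δ ∝ 4a³ + 27b² = 4·4³ + 27·4² = 4·64 + 27·16 ≡ 4 (mod 19). Nonzero ⇒ E is nonsingular.
For each x ∈ F_19, compute rhs = x³ + 4·x + 4 mod 19, then count y ∈ F_19 with y² ≡ rhs.
  x = 0: rhs = 4, matching y values: 2, 17 (2 points).
  x = 1: rhs = 9, matching y values: 3, 16 (2 points).
  x = 2: rhs = 1, matching y values: 1, 18 (2 points).
  x = 3: rhs = 5, matching y values: 9, 10 (2 points).
  x = 4: rhs = 8, matching y values: none (0 points).
  x = 5: rhs = 16, matching y values: 4, 15 (2 points).
  x = 6: rhs = 16, matching y values: 4, 15 (2 points).
  x = 7: rhs = 14, matching y values: none (0 points).
  x = 8: rhs = 16, matching y values: 4, 15 (2 points).
  x = 9: rhs = 9, matching y values: 3, 16 (2 points).
  x = 10: rhs = 18, matching y values: none (0 points).
  x = 11: rhs = 11, matching y values: 7, 12 (2 points).
  x = 12: rhs = 13, matching y values: none (0 points).
  x = 13: rhs = 11, matching y values: 7, 12 (2 points).
  x = 14: rhs = 11, matching y values: 7, 12 (2 points).
  x = 15: rhs = 0, matching y values: 0 (1 points).
  x = 16: rhs = 3, matching y values: none (0 points).
  x = 17: rhs = 7, matching y values: 8, 11 (2 points).
  x = 18: rhs = 18, matching y values: none (0 points).
Total affine count: 25.
Full point count |E(F_19)| = 25 + 1 = 26.
Hasse bound: |26 − (19+1)| = |6| = 6 ≤ 2√19 ≈ 8.7178 ✓.


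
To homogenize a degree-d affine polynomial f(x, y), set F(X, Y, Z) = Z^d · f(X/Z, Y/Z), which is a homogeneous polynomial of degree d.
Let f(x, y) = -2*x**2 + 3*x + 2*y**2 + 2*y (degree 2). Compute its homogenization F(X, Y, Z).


F(X, Y, Z) = -2*X**2 + 3*X*Z + 2*Y**2 + 2*Y*Z

deg(f) = 2.
Substitute x = X/Z, y = Y/Z into f, then multiply by Z^2.
  monomial -2·x^2·y^0 ↦ -2·X^2·Y^0·Z^0.
  monomial 3·x^1·y^0 ↦ 3·X^1·Y^0·Z^1.
  monomial 2·x^0·y^2 ↦ 2·X^0·Y^2·Z^0.
  monomial 2·x^0·y^1 ↦ 2·X^0·Y^1·Z^1.
Collecting: F(X, Y, Z) = -2*X**2 + 3*X*Z + 2*Y**2 + 2*Y*Z.


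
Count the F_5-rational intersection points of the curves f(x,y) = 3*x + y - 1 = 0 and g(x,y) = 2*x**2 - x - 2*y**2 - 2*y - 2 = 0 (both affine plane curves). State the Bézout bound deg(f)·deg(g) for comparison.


Common zeros: {(1, 3)}; count = 1; Bézout bound = 2.

deg(f) = 1, deg(g) = 2, so Bézout bound = 2.
Scan x ∈ F_5. For each x, list the y ∈ F_5 with f(x, y) ≡ 0 and those with g(x, y) ≡ 0 (mod 5); the common zeros in that column are the intersection.
  x = 0: f ≡ 0 at y ∈ {1}; g ≡ 0 at y ∈ ∅; common: ∅.
  x = 1: f ≡ 0 at y ∈ {3}; g ≡ 0 at y ∈ {1, 3}; common: {3}.
  x = 2: f ≡ 0 at y ∈ {0}; g ≡ 0 at y ∈ {1, 3}; common: ∅.
  x = 3: f ≡ 0 at y ∈ {2}; g ≡ 0 at y ∈ ∅; common: ∅.
  x = 4: f ≡ 0 at y ∈ {4}; g ≡ 0 at y ∈ ∅; common: ∅.
Collecting: common zeros = {(1, 3)}, so the count is 1.
Comparison with the Bézout bound: 1 ≤ 2 = deg(f)·deg(g), as expected for curves with no common component (the affine F_5-count falls short of the bound because intersections may lie at infinity, over extension fields, or carry multiplicity).


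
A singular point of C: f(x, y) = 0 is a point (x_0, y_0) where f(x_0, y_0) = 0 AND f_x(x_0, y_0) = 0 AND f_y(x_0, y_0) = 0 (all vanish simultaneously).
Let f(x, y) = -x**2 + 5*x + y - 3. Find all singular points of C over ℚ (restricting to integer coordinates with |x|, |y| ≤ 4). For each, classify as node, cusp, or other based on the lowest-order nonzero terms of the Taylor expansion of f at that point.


No singular points in the scanned grid; C is smooth there.

Compute partial derivatives:
  f_x = 5 - 2*x.
  f_y = 1.
f_y = 1 is a nonzero constant, so f_y never vanishes: no point (x, y) can satisfy f = f_x = f_y = 0. In particular no (x, y) ∈ {−4, ..., 4}² is singular; the curve is smooth.


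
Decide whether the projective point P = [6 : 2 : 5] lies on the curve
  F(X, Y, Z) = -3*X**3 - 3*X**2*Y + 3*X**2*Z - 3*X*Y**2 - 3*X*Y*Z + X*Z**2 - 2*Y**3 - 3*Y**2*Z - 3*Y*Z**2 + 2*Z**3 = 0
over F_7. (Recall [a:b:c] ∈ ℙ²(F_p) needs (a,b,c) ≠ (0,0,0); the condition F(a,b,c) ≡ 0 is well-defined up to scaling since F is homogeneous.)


F(6,2,5) ≡ 4 (mod 7); P is NOT on the curve.

Evaluate F(6, 2, 5) term-by-term (mod 7).
  -3*X**3 ↦ -3·216·1·1 = -648
  -3*X**2*Y ↦ -3·36·2·1 = -216
  3*X**2*Z ↦ 3·36·1·5 = 540
  -3*X*Y**2 ↦ -3·6·4·1 = -72
  -3*X*Y*Z ↦ -3·6·2·5 = -180
  X*Z**2 ↦ 1·6·1·25 = 150
  -2*Y**3 ↦ -2·1·8·1 = -16
  -3*Y**2*Z ↦ -3·1·4·5 = -60
  -3*Y*Z**2 ↦ -3·1·2·25 = -150
  2*Z**3 ↦ 2·1·1·125 = 250
Sum: F(6, 2, 5) = (-648) + (-216) + (540) + (-72) + (-180) + (150) + (-16) + (-60) + (-150) + (250) = -402.
Reducing mod 7: -402 ≡ 4 (mod 7).
Since F(a, b, c) ≡ 4 ≠ 0 (mod 7), P does NOT lie on the curve.


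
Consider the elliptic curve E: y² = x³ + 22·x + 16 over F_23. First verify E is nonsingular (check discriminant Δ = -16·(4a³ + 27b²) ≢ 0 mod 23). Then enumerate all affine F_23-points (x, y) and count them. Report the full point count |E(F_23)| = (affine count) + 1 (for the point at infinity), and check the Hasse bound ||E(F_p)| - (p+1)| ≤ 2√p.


Affine points = {(0, 4), (0, 19), (1, 4), (1, 19), (9, 0), (11, 5), (11, 18), (14, 3), (14, 20), (15, 8), (15, 15), (16, 5), (16, 18), (17, 6), (17, 17), (19, 5), (19, 18), (22, 4), (22, 19)}; affine count = 19; |E(F_23)| = 20.

Discriminant check: Δ ∝ 4a³ + 27b² = 4·22³ + 27·16² = 4·10648 + 27·256 ≡ 8 (mod 23). Nonzero ⇒ E is nonsingular.
For each x ∈ F_23, compute rhs = x³ + 22·x + 16 mod 23, then count y ∈ F_23 with y² ≡ rhs.
  x = 0: rhs = 16, matching y values: 4, 19 (2 points).
  x = 1: rhs = 16, matching y values: 4, 19 (2 points).
  x = 2: rhs = 22, matching y values: none (0 points).
  x = 3: rhs = 17, matching y values: none (0 points).
  x = 4: rhs = 7, matching y values: none (0 points).
  x = 5: rhs = 21, matching y values: none (0 points).
  x = 6: rhs = 19, matching y values: none (0 points).
  x = 7: rhs = 7, matching y values: none (0 points).
  x = 8: rhs = 14, matching y values: none (0 points).
  x = 9: rhs = 0, matching y values: 0 (1 points).
  x = 10: rhs = 17, matching y values: none (0 points).
  x = 11: rhs = 2, matching y values: 5, 18 (2 points).
  x = 12: rhs = 7, matching y values: none (0 points).
  x = 13: rhs = 15, matching y values: none (0 points).
  x = 14: rhs = 9, matching y values: 3, 20 (2 points).
  x = 15: rhs = 18, matching y values: 8, 15 (2 points).
  x = 16: rhs = 2, matching y values: 5, 18 (2 points).
  x = 17: rhs = 13, matching y values: 6, 17 (2 points).
  x = 18: rhs = 11, matching y values: none (0 points).
  x = 19: rhs = 2, matching y values: 5, 18 (2 points).
  x = 20: rhs = 15, matching y values: none (0 points).
  x = 21: rhs = 10, matching y values: none (0 points).
  x = 22: rhs = 16, matching y values: 4, 19 (2 points).
Total affine count: 19.
Full point count |E(F_23)| = 19 + 1 = 20.
Hasse bound: |20 − (23+1)| = |-4| = 4 ≤ 2√23 ≈ 9.5917 ✓.


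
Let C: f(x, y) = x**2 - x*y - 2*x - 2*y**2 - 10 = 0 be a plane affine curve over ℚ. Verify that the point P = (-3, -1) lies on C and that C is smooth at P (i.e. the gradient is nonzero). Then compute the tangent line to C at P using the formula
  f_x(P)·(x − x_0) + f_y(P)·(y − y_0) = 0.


Tangent line at P: -7*x + 7*y - 14 = 0.

Step 1: f(-3, -1) = 0, so P lies on C.
Step 2: partial derivatives
  f_x(x, y) = 2*x - y - 2, f_y(x, y) = -x - 4*y.
  f_x(P) = -7, f_y(P) = 7 (gradient nonzero, so P is smooth).
Step 3: tangent line at P: -7·(x − -3) + 7·(y − -1) = 0.
Expanding: -7*x + 7*y - 14 = 0.


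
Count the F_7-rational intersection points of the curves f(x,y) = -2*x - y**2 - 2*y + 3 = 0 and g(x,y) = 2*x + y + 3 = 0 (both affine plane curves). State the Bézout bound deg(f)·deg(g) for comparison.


Common zeros: {(0, 4), (1, 2)}; count = 2; Bézout bound = 2.

deg(f) = 2, deg(g) = 1, so Bézout bound = 2.
Scan x ∈ F_7. For each x, list the y ∈ F_7 with f(x, y) ≡ 0 and those with g(x, y) ≡ 0 (mod 7); the common zeros in that column are the intersection.
  x = 0: f ≡ 0 at y ∈ {1, 4}; g ≡ 0 at y ∈ {4}; common: {4}.
  x = 1: f ≡ 0 at y ∈ {2, 3}; g ≡ 0 at y ∈ {2}; common: {2}.
  x = 2: f ≡ 0 at y ∈ {6}; g ≡ 0 at y ∈ {0}; common: ∅.
  x = 3: f ≡ 0 at y ∈ ∅; g ≡ 0 at y ∈ {5}; common: ∅.
  x = 4: f ≡ 0 at y ∈ ∅; g ≡ 0 at y ∈ {3}; common: ∅.
  x = 5: f ≡ 0 at y ∈ {0, 5}; g ≡ 0 at y ∈ {1}; common: ∅.
  x = 6: f ≡ 0 at y ∈ ∅; g ≡ 0 at y ∈ {6}; common: ∅.
Collecting: common zeros = {(0, 4), (1, 2)}, so the count is 2.
Comparison with the Bézout bound: 2 ≤ 2 = deg(f)·deg(g), as expected for curves with no common component (the bound is attained).


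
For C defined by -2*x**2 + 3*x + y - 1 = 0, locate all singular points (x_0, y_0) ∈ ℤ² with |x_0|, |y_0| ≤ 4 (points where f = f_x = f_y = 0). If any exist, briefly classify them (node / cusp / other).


No singular points in the scanned grid; C is smooth there.

Compute partial derivatives:
  f_x = 3 - 4*x.
  f_y = 1.
f_y = 1 is a nonzero constant, so f_y never vanishes: no point (x, y) can satisfy f = f_x = f_y = 0. In particular no (x, y) ∈ {−4, ..., 4}² is singular; the curve is smooth.


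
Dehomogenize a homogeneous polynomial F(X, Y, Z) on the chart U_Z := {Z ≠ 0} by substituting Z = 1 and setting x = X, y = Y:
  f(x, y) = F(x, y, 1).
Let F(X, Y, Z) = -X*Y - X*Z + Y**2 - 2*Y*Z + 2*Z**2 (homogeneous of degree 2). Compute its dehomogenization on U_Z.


f(x, y) = -x*y - x + y**2 - 2*y + 2

On U_Z we set Z = 1. Each monomial c·X^i·Y^j·Z^k in F becomes c·x^i·y^j·1^k = c·x^i·y^j.
Substituting Z = 1: F(X, Y, 1) = -x*y - x + y**2 - 2*y + 2.
Note: deg(f) ≤ deg(F) = 2; strict inequality happens when F is divisible by Z (lost terms).


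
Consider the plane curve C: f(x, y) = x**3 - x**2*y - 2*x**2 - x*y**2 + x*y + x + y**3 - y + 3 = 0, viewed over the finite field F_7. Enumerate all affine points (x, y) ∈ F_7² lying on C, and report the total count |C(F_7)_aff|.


Affine F_7-points: {(0, 4), (1, 5), (5, 6)}; count = 3.

For each of the 49 pairs (x, y) ∈ F_7², evaluate f(x, y) mod 7. Record the zeros.
  x = 0: [0↦3, 1↦3, 2↦2, 3↦6, 4↦0, 5↦4, 6↦3]  zeros at y ∈ {4}
  x = 1: [0↦3, 1↦2, 2↦5, 3↦4, 4↦5, 5↦0, 6↦2]  zeros at y ∈ {5}
  x = 2: [0↦5, 1↦1, 2↦6, 3↦5, 4↦4, 5↦2, 6↦5]  zeros at y ∈ ∅
  x = 3: [0↦1, 1↦6, 2↦4, 3↦1, 4↦3, 5↦2, 6↦4]  zeros at y ∈ ∅
  x = 4: [0↦4, 1↦2, 2↦5, 3↦5, 4↦1, 5↦6, 6↦5]  zeros at y ∈ ∅
  x = 5: [0↦6, 1↦2, 2↦1, 3↦2, 4↦4, 5↦6, 6↦0]  zeros at y ∈ {6}
  x = 6: [0↦6, 1↦5, 2↦5, 3↦5, 4↦4, 5↦1, 6↦2]  zeros at y ∈ ∅
Collecting zeros: affine points = {(0, 4), (1, 5), (5, 6)}.
Total count |C(F_7)_aff| = 3.


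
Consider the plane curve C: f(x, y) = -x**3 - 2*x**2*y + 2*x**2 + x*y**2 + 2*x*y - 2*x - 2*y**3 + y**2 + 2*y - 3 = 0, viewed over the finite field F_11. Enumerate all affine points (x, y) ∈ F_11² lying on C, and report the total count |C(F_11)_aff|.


Affine F_11-points: {(0, 2), (1, 6), (2, 10), (3, 3), (4, 7), (5, 0), (6, 4), (6, 8), (7, 8), (8, 1), (9, 5), (10, 9)}; count = 12.

For each of the 121 pairs (x, y) ∈ F_11², evaluate f(x, y) mod 11. Record the zeros.
  x = 0: [0↦8, 1↦9, 2↦0, 3↦2, 4↦3, 5↦2, 6↦9, 7↦1, 8↦10, 9↦2, 10↦9]  zeros at y ∈ {2}
  x = 1: [0↦7, 1↦9, 2↦3, 3↦10, 4↦7, 5↦4, 6↦0, 7↦5, 8↦7, 9↦5, 10↦9]  zeros at y ∈ {6}
  x = 2: [0↦4, 1↦3, 2↦7, 3↦4, 4↦4, 5↦6, 6↦9, 7↦1, 8↦3, 9↦3, 10↦0]  zeros at y ∈ {10}
  x = 3: [0↦4, 1↦7, 2↦6, 3↦0, 4↦10, 5↦2, 6↦8, 7↦5, 8↦3, 9↦1, 10↦9]  zeros at y ∈ {3}
  x = 4: [0↦1, 1↦4, 2↦5, 3↦3, 4↦8, 5↦8, 6↦2, 7↦0, 8↦1, 9↦4, 10↦8]  zeros at y ∈ {7}
  x = 5: [0↦0, 1↦10, 2↦9, 3↦7, 4↦3, 5↦7, 6↦7, 7↦2, 8↦2, 9↦6, 10↦2]  zeros at y ∈ {0}
  x = 6: [0↦6, 1↦8, 2↦1, 3↦6, 4↦0, 5↦4, 6↦6, 7↦5, 8↦0, 9↦1, 10↦7]  zeros at y ∈ {4, 8}
  x = 7: [0↦2, 1↦3, 2↦8, 3↦5, 4↦4, 5↦4, 6↦4, 7↦3, 8↦0, 9↦5, 10↦6]  zeros at y ∈ {8}
  x = 8: [0↦4, 1↦0, 2↦2, 3↦9, 4↦9, 5↦1, 6↦6, 7↦1, 8↦7, 9↦1, 10↦4]  zeros at y ∈ {1}
  x = 9: [0↦6, 1↦4, 2↦10, 3↦1, 4↦9, 5↦0, 6↦6, 7↦4, 8↦4, 9↦5, 10↦6]  zeros at y ∈ {5}
  x = 10: [0↦2, 1↦9, 2↦4, 3↦8, 4↦9, 5↦6, 6↦9, 7↦6, 8↦7, 9↦0, 10↦6]  zeros at y ∈ {9}
Collecting zeros: affine points = {(0, 2), (1, 6), (2, 10), (3, 3), (4, 7), (5, 0), (6, 4), (6, 8), (7, 8), (8, 1), (9, 5), (10, 9)}.
Total count |C(F_11)_aff| = 12.


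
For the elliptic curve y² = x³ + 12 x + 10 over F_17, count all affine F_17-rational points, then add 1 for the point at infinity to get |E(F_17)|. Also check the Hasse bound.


Affine points = {(2, 5), (2, 12), (5, 5), (5, 12), (6, 3), (6, 14), (10, 5), (10, 12), (13, 0), (14, 7), (14, 10)}; affine count = 11; |E(F_17)| = 12.

Discriminant check: Δ ∝ 4a³ + 27b² = 4·12³ + 27·10² = 4·1728 + 27·100 ≡ 7 (mod 17). Nonzero ⇒ E is nonsingular.
For each x ∈ F_17, compute rhs = x³ + 12·x + 10 mod 17, then count y ∈ F_17 with y² ≡ rhs.
  x = 0: rhs = 10, matching y values: none (0 points).
  x = 1: rhs = 6, matching y values: none (0 points).
  x = 2: rhs = 8, matching y values: 5, 12 (2 points).
  x = 3: rhs = 5, matching y values: none (0 points).
  x = 4: rhs = 3, matching y values: none (0 points).
  x = 5: rhs = 8, matching y values: 5, 12 (2 points).
  x = 6: rhs = 9, matching y values: 3, 14 (2 points).
  x = 7: rhs = 12, matching y values: none (0 points).
  x = 8: rhs = 6, matching y values: none (0 points).
  x = 9: rhs = 14, matching y values: none (0 points).
  x = 10: rhs = 8, matching y values: 5, 12 (2 points).
  x = 11: rhs = 11, matching y values: none (0 points).
  x = 12: rhs = 12, matching y values: none (0 points).
  x = 13: rhs = 0, matching y values: 0 (1 points).
  x = 14: rhs = 15, matching y values: 7, 10 (2 points).
  x = 15: rhs = 12, matching y values: none (0 points).
  x = 16: rhs = 14, matching y values: none (0 points).
Total affine count: 11.
Full point count |E(F_17)| = 11 + 1 = 12.
Hasse bound: |12 − (17+1)| = |-6| = 6 ≤ 2√17 ≈ 8.2462 ✓.


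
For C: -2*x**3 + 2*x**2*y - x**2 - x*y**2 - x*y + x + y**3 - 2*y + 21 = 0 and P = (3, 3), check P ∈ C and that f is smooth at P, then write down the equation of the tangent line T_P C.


Tangent line at P: -35*x + 22*y + 39 = 0.

Step 1: f(3, 3) = 0, so P lies on C.
Step 2: partial derivatives
  f_x(x, y) = -6*x**2 + 4*x*y - 2*x - y**2 - y + 1, f_y(x, y) = 2*x**2 - 2*x*y - x + 3*y**2 - 2.
  f_x(P) = -35, f_y(P) = 22 (gradient nonzero, so P is smooth).
Step 3: tangent line at P: -35·(x − 3) + 22·(y − 3) = 0.
Expanding: -35*x + 22*y + 39 = 0.


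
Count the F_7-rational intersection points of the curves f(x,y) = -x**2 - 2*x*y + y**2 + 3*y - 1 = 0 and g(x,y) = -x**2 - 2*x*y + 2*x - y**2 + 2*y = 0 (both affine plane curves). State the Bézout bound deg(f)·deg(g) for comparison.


Common zeros: {(1, 1)}; count = 1; Bézout bound = 4.

deg(f) = 2, deg(g) = 2, so Bézout bound = 4.
Scan x ∈ F_7. For each x, list the y ∈ F_7 with f(x, y) ≡ 0 and those with g(x, y) ≡ 0 (mod 7); the common zeros in that column are the intersection.
  x = 0: f ≡ 0 at y ∈ ∅; g ≡ 0 at y ∈ {0, 2}; common: ∅.
  x = 1: f ≡ 0 at y ∈ {1, 5}; g ≡ 0 at y ∈ {1, 6}; common: {1}.
  x = 2: f ≡ 0 at y ∈ {4}; g ≡ 0 at y ∈ {0, 5}; common: ∅.
  x = 3: f ≡ 0 at y ∈ {5}; g ≡ 0 at y ∈ {4, 6}; common: ∅.
  x = 4: f ≡ 0 at y ∈ {1, 4}; g ≡ 0 at y ∈ {3, 5}; common: ∅.
  x = 5: f ≡ 0 at y ∈ ∅; g ≡ 0 at y ∈ {2, 4}; common: ∅.
  x = 6: f ≡ 0 at y ∈ ∅; g ≡ 0 at y ∈ {1, 3}; common: ∅.
Collecting: common zeros = {(1, 1)}, so the count is 1.
Comparison with the Bézout bound: 1 ≤ 4 = deg(f)·deg(g), as expected for curves with no common component (the affine F_7-count falls short of the bound because intersections may lie at infinity, over extension fields, or carry multiplicity).


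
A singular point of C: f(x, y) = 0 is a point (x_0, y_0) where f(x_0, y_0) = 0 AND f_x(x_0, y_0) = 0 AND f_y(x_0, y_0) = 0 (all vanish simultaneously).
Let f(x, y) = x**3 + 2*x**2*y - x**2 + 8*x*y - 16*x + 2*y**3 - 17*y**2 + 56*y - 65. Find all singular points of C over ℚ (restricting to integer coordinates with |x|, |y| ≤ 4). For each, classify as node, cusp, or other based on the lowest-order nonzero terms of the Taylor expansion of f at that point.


Singular points: {(-2, 3)}; classification: node.

Compute partial derivatives:
  f_x = 3*x**2 + 4*x*y - 2*x + 8*y - 16.
  f_y = 2*x**2 + 8*x + 6*y**2 - 34*y + 56.
Scan x_0 ∈ {−4, ..., 4}. For each x_0, f_y(x_0, y) is a polynomial in y; find its integer roots y ∈ {−4, ..., 4}, then test f_x and f at those candidates.
  x = -4: f_y(-4, y) = 6*y**2 - 34*y + 56; no integer root y with |y| ≤ 4.
  x = -3: f_y(-3, y) = 6*y**2 - 34*y + 50; no integer root y with |y| ≤ 4.
  x = -2: f_y(-2, y) = 6*y**2 - 34*y + 48; vanishes at y ∈ {3}. (-2, 3): f_x = 0, f = 0 — SINGULAR.
  x = -1: f_y(-1, y) = 6*y**2 - 34*y + 50; no integer root y with |y| ≤ 4.
  x = 0: f_y(0, y) = 6*y**2 - 34*y + 56; no integer root y with |y| ≤ 4.
  x = 1: f_y(1, y) = 6*y**2 - 34*y + 66; no integer root y with |y| ≤ 4.
  x = 2: f_y(2, y) = 6*y**2 - 34*y + 80; no integer root y with |y| ≤ 4.
  x = 3: f_y(3, y) = 6*y**2 - 34*y + 98; no integer root y with |y| ≤ 4.
  x = 4: f_y(4, y) = 6*y**2 - 34*y + 120; no integer root y with |y| ≤ 4.
Only singular point on the grid: (-2, 3).
Classify: substitute x = -2 + u, y = 3 + v and expand: f = u**3 + 2*u**2*v - u**2 + 2*v**3 + v**2.
No constant or linear terms (consistent with a singular point). Quadratic part: -u**2 + v**2. Cubic part: u**3 + 2*u**2*v + 2*v**3.
The quadratic part v**2 - u**2 = (v − u)(v + u) splits into two distinct linear factors, so there are two distinct tangent lines y − 3 = ±(x − -2) — this is a node (ordinary double point).
Classification: node.


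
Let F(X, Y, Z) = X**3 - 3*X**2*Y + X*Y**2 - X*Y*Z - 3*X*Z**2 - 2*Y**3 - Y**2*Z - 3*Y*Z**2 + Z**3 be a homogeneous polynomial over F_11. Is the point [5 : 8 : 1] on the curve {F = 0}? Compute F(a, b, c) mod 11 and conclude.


F(5,8,1) ≡ 10 (mod 11); P is NOT on the curve.

Evaluate F(5, 8, 1) term-by-term (mod 11).
  X**3 ↦ 1·125·1·1 = 125
  -3*X**2*Y ↦ -3·25·8·1 = -600
  X*Y**2 ↦ 1·5·64·1 = 320
  -X*Y*Z ↦ -1·5·8·1 = -40
  -3*X*Z**2 ↦ -3·5·1·1 = -15
  -2*Y**3 ↦ -2·1·512·1 = -1024
  -Y**2*Z ↦ -1·1·64·1 = -64
  -3*Y*Z**2 ↦ -3·1·8·1 = -24
  Z**3 ↦ 1·1·1·1 = 1
Sum: F(5, 8, 1) = (125) + (-600) + (320) + (-40) + (-15) + (-1024) + (-64) + (-24) + (1) = -1321.
Reducing mod 11: -1321 ≡ 10 (mod 11).
Since F(a, b, c) ≡ 10 ≠ 0 (mod 11), P does NOT lie on the curve.


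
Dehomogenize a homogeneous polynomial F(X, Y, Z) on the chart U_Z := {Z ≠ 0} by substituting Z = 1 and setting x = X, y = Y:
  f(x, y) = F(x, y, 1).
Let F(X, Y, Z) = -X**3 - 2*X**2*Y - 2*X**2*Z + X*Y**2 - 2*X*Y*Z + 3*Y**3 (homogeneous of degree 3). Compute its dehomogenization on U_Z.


f(x, y) = -x**3 - 2*x**2*y - 2*x**2 + x*y**2 - 2*x*y + 3*y**3

On U_Z we set Z = 1. Each monomial c·X^i·Y^j·Z^k in F becomes c·x^i·y^j·1^k = c·x^i·y^j.
Substituting Z = 1: F(X, Y, 1) = -x**3 - 2*x**2*y - 2*x**2 + x*y**2 - 2*x*y + 3*y**3.
Note: deg(f) ≤ deg(F) = 3; strict inequality happens when F is divisible by Z (lost terms).


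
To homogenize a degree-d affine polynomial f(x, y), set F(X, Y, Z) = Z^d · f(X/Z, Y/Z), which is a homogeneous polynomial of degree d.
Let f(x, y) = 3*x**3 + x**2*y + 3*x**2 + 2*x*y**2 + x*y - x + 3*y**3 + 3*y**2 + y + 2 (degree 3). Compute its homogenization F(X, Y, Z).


F(X, Y, Z) = 3*X**3 + X**2*Y + 3*X**2*Z + 2*X*Y**2 + X*Y*Z - X*Z**2 + 3*Y**3 + 3*Y**2*Z + Y*Z**2 + 2*Z**3

deg(f) = 3.
Substitute x = X/Z, y = Y/Z into f, then multiply by Z^3.
  monomial 3·x^3·y^0 ↦ 3·X^3·Y^0·Z^0.
  monomial 1·x^2·y^1 ↦ 1·X^2·Y^1·Z^0.
  monomial 3·x^2·y^0 ↦ 3·X^2·Y^0·Z^1.
  monomial 2·x^1·y^2 ↦ 2·X^1·Y^2·Z^0.
  monomial 1·x^1·y^1 ↦ 1·X^1·Y^1·Z^1.
  monomial -1·x^1·y^0 ↦ -1·X^1·Y^0·Z^2.
  monomial 3·x^0·y^3 ↦ 3·X^0·Y^3·Z^0.
  monomial 3·x^0·y^2 ↦ 3·X^0·Y^2·Z^1.
  monomial 1·x^0·y^1 ↦ 1·X^0·Y^1·Z^2.
  monomial 2·x^0·y^0 ↦ 2·X^0·Y^0·Z^3.
Collecting: F(X, Y, Z) = 3*X**3 + X**2*Y + 3*X**2*Z + 2*X*Y**2 + X*Y*Z - X*Z**2 + 3*Y**3 + 3*Y**2*Z + Y*Z**2 + 2*Z**3.


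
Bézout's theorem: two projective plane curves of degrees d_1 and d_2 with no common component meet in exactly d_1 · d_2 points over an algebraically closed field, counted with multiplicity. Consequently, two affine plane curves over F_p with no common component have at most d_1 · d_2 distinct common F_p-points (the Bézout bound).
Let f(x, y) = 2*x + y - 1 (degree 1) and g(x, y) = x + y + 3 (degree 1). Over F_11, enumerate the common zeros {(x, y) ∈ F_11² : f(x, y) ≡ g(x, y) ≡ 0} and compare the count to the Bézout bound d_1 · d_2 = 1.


Common zeros: {(4, 4)}; count = 1; Bézout bound = 1.

deg(f) = 1, deg(g) = 1, so Bézout bound = 1.
Scan x ∈ F_11. For each x, list the y ∈ F_11 with f(x, y) ≡ 0 and those with g(x, y) ≡ 0 (mod 11); the common zeros in that column are the intersection.
  x = 0: f ≡ 0 at y ∈ {1}; g ≡ 0 at y ∈ {8}; common: ∅.
  x = 1: f ≡ 0 at y ∈ {10}; g ≡ 0 at y ∈ {7}; common: ∅.
  x = 2: f ≡ 0 at y ∈ {8}; g ≡ 0 at y ∈ {6}; common: ∅.
  x = 3: f ≡ 0 at y ∈ {6}; g ≡ 0 at y ∈ {5}; common: ∅.
  x = 4: f ≡ 0 at y ∈ {4}; g ≡ 0 at y ∈ {4}; common: {4}.
  x = 5: f ≡ 0 at y ∈ {2}; g ≡ 0 at y ∈ {3}; common: ∅.
  x = 6: f ≡ 0 at y ∈ {0}; g ≡ 0 at y ∈ {2}; common: ∅.
  x = 7: f ≡ 0 at y ∈ {9}; g ≡ 0 at y ∈ {1}; common: ∅.
  x = 8: f ≡ 0 at y ∈ {7}; g ≡ 0 at y ∈ {0}; common: ∅.
  x = 9: f ≡ 0 at y ∈ {5}; g ≡ 0 at y ∈ {10}; common: ∅.
  x = 10: f ≡ 0 at y ∈ {3}; g ≡ 0 at y ∈ {9}; common: ∅.
Collecting: common zeros = {(4, 4)}, so the count is 1.
Comparison with the Bézout bound: 1 ≤ 1 = deg(f)·deg(g), as expected for curves with no common component (the bound is attained).


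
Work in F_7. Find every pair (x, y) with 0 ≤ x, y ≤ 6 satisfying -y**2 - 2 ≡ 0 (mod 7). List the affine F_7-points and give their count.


Affine F_7-points: ∅; count = 0.

For each of the 49 pairs (x, y) ∈ F_7², evaluate f(x, y) mod 7. Record the zeros.
  x = 0: [0↦5, 1↦4, 2↦1, 3↦3, 4↦3, 5↦1, 6↦4]  zeros at y ∈ ∅
  x = 1: [0↦5, 1↦4, 2↦1, 3↦3, 4↦3, 5↦1, 6↦4]  zeros at y ∈ ∅
  x = 2: [0↦5, 1↦4, 2↦1, 3↦3, 4↦3, 5↦1, 6↦4]  zeros at y ∈ ∅
  x = 3: [0↦5, 1↦4, 2↦1, 3↦3, 4↦3, 5↦1, 6↦4]  zeros at y ∈ ∅
  x = 4: [0↦5, 1↦4, 2↦1, 3↦3, 4↦3, 5↦1, 6↦4]  zeros at y ∈ ∅
  x = 5: [0↦5, 1↦4, 2↦1, 3↦3, 4↦3, 5↦1, 6↦4]  zeros at y ∈ ∅
  x = 6: [0↦5, 1↦4, 2↦1, 3↦3, 4↦3, 5↦1, 6↦4]  zeros at y ∈ ∅
Collecting zeros: affine points = ∅.
Total count |C(F_7)_aff| = 0.


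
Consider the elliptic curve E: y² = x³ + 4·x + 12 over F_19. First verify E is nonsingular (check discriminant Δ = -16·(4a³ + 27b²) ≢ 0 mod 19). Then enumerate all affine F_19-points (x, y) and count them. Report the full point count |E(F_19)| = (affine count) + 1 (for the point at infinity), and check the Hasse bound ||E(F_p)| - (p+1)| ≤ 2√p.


Affine points = {(1, 6), (1, 13), (2, 3), (2, 16), (4, 4), (4, 15), (5, 9), (5, 10), (6, 9), (6, 10), (8, 9), (8, 10), (9, 6), (9, 13), (10, 8), (10, 11), (11, 0), (13, 0), (14, 0), (16, 7), (16, 12), (18, 8), (18, 11)}; affine count = 23; |E(F_19)| = 24.

Discriminant check: Δ ∝ 4a³ + 27b² = 4·4³ + 27·12² = 4·64 + 27·144 ≡ 2 (mod 19). Nonzero ⇒ E is nonsingular.
For each x ∈ F_19, compute rhs = x³ + 4·x + 12 mod 19, then count y ∈ F_19 with y² ≡ rhs.
  x = 0: rhs = 12, matching y values: none (0 points).
  x = 1: rhs = 17, matching y values: 6, 13 (2 points).
  x = 2: rhs = 9, matching y values: 3, 16 (2 points).
  x = 3: rhs = 13, matching y values: none (0 points).
  x = 4: rhs = 16, matching y values: 4, 15 (2 points).
  x = 5: rhs = 5, matching y values: 9, 10 (2 points).
  x = 6: rhs = 5, matching y values: 9, 10 (2 points).
  x = 7: rhs = 3, matching y values: none (0 points).
  x = 8: rhs = 5, matching y values: 9, 10 (2 points).
  x = 9: rhs = 17, matching y values: 6, 13 (2 points).
  x = 10: rhs = 7, matching y values: 8, 11 (2 points).
  x = 11: rhs = 0, matching y values: 0 (1 points).
  x = 12: rhs = 2, matching y values: none (0 points).
  x = 13: rhs = 0, matching y values: 0 (1 points).
  x = 14: rhs = 0, matching y values: 0 (1 points).
  x = 15: rhs = 8, matching y values: none (0 points).
  x = 16: rhs = 11, matching y values: 7, 12 (2 points).
  x = 17: rhs = 15, matching y values: none (0 points).
  x = 18: rhs = 7, matching y values: 8, 11 (2 points).
Total affine count: 23.
Full point count |E(F_19)| = 23 + 1 = 24.
Hasse bound: |24 − (19+1)| = |4| = 4 ≤ 2√19 ≈ 8.7178 ✓.


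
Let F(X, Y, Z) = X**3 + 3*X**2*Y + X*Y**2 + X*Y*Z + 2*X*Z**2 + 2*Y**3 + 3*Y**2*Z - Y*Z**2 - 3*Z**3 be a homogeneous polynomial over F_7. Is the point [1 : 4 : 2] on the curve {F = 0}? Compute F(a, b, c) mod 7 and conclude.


F(1,4,2) ≡ 5 (mod 7); P is NOT on the curve.

Evaluate F(1, 4, 2) term-by-term (mod 7).
  X**3 ↦ 1·1·1·1 = 1
  3*X**2*Y ↦ 3·1·4·1 = 12
  X*Y**2 ↦ 1·1·16·1 = 16
  X*Y*Z ↦ 1·1·4·2 = 8
  2*X*Z**2 ↦ 2·1·1·4 = 8
  2*Y**3 ↦ 2·1·64·1 = 128
  3*Y**2*Z ↦ 3·1·16·2 = 96
  -Y*Z**2 ↦ -1·1·4·4 = -16
  -3*Z**3 ↦ -3·1·1·8 = -24
Sum: F(1, 4, 2) = (1) + (12) + (16) + (8) + (8) + (128) + (96) + (-16) + (-24) = 229.
Reducing mod 7: 229 ≡ 5 (mod 7).
Since F(a, b, c) ≡ 5 ≠ 0 (mod 7), P does NOT lie on the curve.


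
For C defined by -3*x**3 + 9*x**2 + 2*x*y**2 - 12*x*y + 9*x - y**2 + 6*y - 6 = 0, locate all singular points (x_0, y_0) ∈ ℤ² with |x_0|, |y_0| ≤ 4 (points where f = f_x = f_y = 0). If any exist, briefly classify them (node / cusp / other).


Singular points: {(1, 3)}; classification: cusp.

Compute partial derivatives:
  f_x = -9*x**2 + 18*x + 2*y**2 - 12*y + 9.
  f_y = 4*x*y - 12*x - 2*y + 6.
Scan x_0 ∈ {−4, ..., 4}. For each x_0, f_y(x_0, y) is a polynomial in y; find its integer roots y ∈ {−4, ..., 4}, then test f_x and f at those candidates.
  x = -4: f_y(-4, y) = 54 - 18*y; vanishes at y ∈ {3}. (-4, 3): f_x = -225 ≠ 0.
  x = -3: f_y(-3, y) = 42 - 14*y; vanishes at y ∈ {3}. (-3, 3): f_x = -144 ≠ 0.
  x = -2: f_y(-2, y) = 30 - 10*y; vanishes at y ∈ {3}. (-2, 3): f_x = -81 ≠ 0.
  x = -1: f_y(-1, y) = 18 - 6*y; vanishes at y ∈ {3}. (-1, 3): f_x = -36 ≠ 0.
  x = 0: f_y(0, y) = 6 - 2*y; vanishes at y ∈ {3}. (0, 3): f_x = -9 ≠ 0.
  x = 1: f_y(1, y) = 2*y - 6; vanishes at y ∈ {3}. (1, 3): f_x = 0, f = 0 — SINGULAR.
  x = 2: f_y(2, y) = 6*y - 18; vanishes at y ∈ {3}. (2, 3): f_x = -9 ≠ 0.
  x = 3: f_y(3, y) = 10*y - 30; vanishes at y ∈ {3}. (3, 3): f_x = -36 ≠ 0.
  x = 4: f_y(4, y) = 14*y - 42; vanishes at y ∈ {3}. (4, 3): f_x = -81 ≠ 0.
Only singular point on the grid: (1, 3).
Classify: substitute x = 1 + u, y = 3 + v and expand: f = -3*u**3 + 2*u*v**2 + v**2.
No constant or linear terms (consistent with a singular point). Quadratic part: v**2. Cubic part: -3*u**3 + 2*u*v**2.
The quadratic part v**2 is a perfect square, so there is a single (double) tangent line v = 0, i.e. y = 3. Restricting the cubic part to that line (v = 0) leaves -3*u**3 ≠ 0, so f is not divisible by v and the branch is v² ≈ 3*u**3 to lowest order — this is a cusp.
Classification: cusp.


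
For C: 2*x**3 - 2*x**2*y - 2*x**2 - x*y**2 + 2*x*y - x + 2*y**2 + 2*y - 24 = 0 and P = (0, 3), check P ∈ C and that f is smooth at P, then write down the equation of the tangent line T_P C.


Tangent line at P: -4*x + 14*y - 42 = 0.

Step 1: f(0, 3) = 0, so P lies on C.
Step 2: partial derivatives
  f_x(x, y) = 6*x**2 - 4*x*y - 4*x - y**2 + 2*y - 1, f_y(x, y) = -2*x**2 - 2*x*y + 2*x + 4*y + 2.
  f_x(P) = -4, f_y(P) = 14 (gradient nonzero, so P is smooth).
Step 3: tangent line at P: -4·(x − 0) + 14·(y − 3) = 0.
Expanding: -4*x + 14*y - 42 = 0.


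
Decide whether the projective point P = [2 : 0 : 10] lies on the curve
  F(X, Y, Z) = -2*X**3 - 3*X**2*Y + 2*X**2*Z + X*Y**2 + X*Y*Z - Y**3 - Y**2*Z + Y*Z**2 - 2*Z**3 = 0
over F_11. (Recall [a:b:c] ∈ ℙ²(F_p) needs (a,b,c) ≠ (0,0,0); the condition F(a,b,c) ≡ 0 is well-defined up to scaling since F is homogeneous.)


F(2,0,10) ≡ 0 (mod 11); P is on the curve.

Evaluate F(2, 0, 10) term-by-term (mod 11).
  -2*X**3 ↦ -2·8·1·1 = -16
  -3*X**2*Y ↦ -3·4·0·1 = 0
  2*X**2*Z ↦ 2·4·1·10 = 80
  X*Y**2 ↦ 1·2·0·1 = 0
  X*Y*Z ↦ 1·2·0·10 = 0
  -Y**3 ↦ -1·1·0·1 = 0
  -Y**2*Z ↦ -1·1·0·10 = 0
  Y*Z**2 ↦ 1·1·0·100 = 0
  -2*Z**3 ↦ -2·1·1·1000 = -2000
Sum: F(2, 0, 10) = (-16) + (0) + (80) + (0) + (0) + (0) + (0) + (0) + (-2000) = -1936.
Reducing mod 11: -1936 ≡ 0 (mod 11).
Since F(a, b, c) ≡ 0 (mod 11), P lies on the curve.


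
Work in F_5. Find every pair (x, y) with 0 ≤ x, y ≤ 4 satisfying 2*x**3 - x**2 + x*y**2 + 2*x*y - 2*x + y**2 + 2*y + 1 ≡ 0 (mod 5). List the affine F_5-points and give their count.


Affine F_5-points: {(0, 4), (1, 0), (1, 3), (3, 0), (3, 3), (4, 0), (4, 1), (4, 2), (4, 3), (4, 4)}; count = 10.

For each of the 25 pairs (x, y) ∈ F_5², evaluate f(x, y) mod 5. Record the zeros.
  x = 0: [0↦1, 1↦4, 2↦4, 3↦1, 4↦0]  zeros at y ∈ {4}
  x = 1: [0↦0, 1↦1, 2↦1, 3↦0, 4↦3]  zeros at y ∈ {0, 3}
  x = 2: [0↦4, 1↦3, 2↦3, 3↦4, 4↦1]  zeros at y ∈ ∅
  x = 3: [0↦0, 1↦2, 2↦2, 3↦0, 4↦1]  zeros at y ∈ {0, 3}
  x = 4: [0↦0, 1↦0, 2↦0, 3↦0, 4↦0]  zeros at y ∈ {0, 1, 2, 3, 4}
Collecting zeros: affine points = {(0, 4), (1, 0), (1, 3), (3, 0), (3, 3), (4, 0), (4, 1), (4, 2), (4, 3), (4, 4)}.
Total count |C(F_5)_aff| = 10.
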